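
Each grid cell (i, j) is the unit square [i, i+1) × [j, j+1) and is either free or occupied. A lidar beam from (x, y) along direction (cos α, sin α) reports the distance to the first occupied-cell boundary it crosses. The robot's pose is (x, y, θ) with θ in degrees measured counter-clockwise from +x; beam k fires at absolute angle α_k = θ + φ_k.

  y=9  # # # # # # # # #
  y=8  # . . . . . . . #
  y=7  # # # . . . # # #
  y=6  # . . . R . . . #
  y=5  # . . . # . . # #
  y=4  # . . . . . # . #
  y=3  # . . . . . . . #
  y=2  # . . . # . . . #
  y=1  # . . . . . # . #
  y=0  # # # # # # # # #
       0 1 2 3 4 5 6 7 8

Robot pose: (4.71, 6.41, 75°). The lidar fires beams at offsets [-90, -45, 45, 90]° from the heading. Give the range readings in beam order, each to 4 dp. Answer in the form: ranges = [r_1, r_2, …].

ranges = [2.3708, 1.4896, 2.9907, 2.2796]

beam 1: φ=-90°, α=345°
  d=(0.9659,-0.2588)  start (4,6)  tX=0.3002 tY=1.5841  stride 1/|dx|=1.0353 1/|dy|=3.8637
    cross x-line → (5,6), t=0.3002
    cross x-line → (6,6), t=1.3355
    cross y-line → (6,5), t=1.5841
    cross x-line → (7,5), t=2.3708 (wall)
  → r_1 = 2.3708
beam 2: φ=-45°, α=30°
  d=(0.8660,0.5000)  start (4,6)  tX=0.3349 tY=1.1800  stride 1/|dx|=1.1547 1/|dy|=2.0000
    cross x-line → (5,6), t=0.3349
    cross y-line → (5,7), t=1.1800
    cross x-line → (6,7), t=1.4896 (wall)
  → r_2 = 1.4896
beam 3: φ=45°, α=120°
  d=(-0.5000,0.8660)  start (4,6)  tX=1.4200 tY=0.6813  stride 1/|dx|=2.0000 1/|dy|=1.1547
    cross y-line → (4,7), t=0.6813
    cross x-line → (3,7), t=1.4200
    cross y-line → (3,8), t=1.8360
    cross y-line → (3,9), t=2.9907 (wall)
  → r_3 = 2.9907
beam 4: φ=90°, α=165°
  d=(-0.9659,0.2588)  start (4,6)  tX=0.7350 tY=2.2796  stride 1/|dx|=1.0353 1/|dy|=3.8637
    cross x-line → (3,6), t=0.7350
    cross x-line → (2,6), t=1.7703
    cross y-line → (2,7), t=2.2796 (wall)
  → r_4 = 2.2796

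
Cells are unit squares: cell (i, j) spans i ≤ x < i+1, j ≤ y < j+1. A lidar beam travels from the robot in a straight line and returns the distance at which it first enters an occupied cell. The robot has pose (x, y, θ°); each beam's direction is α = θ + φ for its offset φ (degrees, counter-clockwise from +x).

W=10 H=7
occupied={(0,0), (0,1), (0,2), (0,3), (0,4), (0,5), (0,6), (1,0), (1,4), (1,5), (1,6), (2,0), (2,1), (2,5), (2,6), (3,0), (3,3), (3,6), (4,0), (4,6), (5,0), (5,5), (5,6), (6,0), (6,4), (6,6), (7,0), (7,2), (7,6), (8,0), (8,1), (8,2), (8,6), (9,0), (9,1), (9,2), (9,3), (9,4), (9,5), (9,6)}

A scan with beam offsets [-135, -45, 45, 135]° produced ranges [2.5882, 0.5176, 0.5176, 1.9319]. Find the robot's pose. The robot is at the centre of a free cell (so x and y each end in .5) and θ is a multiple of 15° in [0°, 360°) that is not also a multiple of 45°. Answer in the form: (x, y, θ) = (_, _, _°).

Candidates: 30 free-cell centres × 16 headings = 480 poses. Raycast each; keep the one whose scan matches to 4 dp.
  (3.5, 1.5, 75°): beam 1 = 0.5774 ≠ 2.5882 ✗
  (2.5, 3.5, 345°): beam 1 = 1.7321 ≠ 2.5882 ✗
  (2.5, 3.5, 285°): beam 1 = 1.0000 ≠ 2.5882 ✗
  (6.5, 2.5, 15°): beam 1 = 1.7321 ≠ 2.5882 ✗
  …
  (8.5, 5.5, 30°): r_1=2.5882, r_2=0.5176, r_3=0.5176, r_4=1.9319 — all match ✓
Unique over the lattice → pose = (8.5, 5.5, 30°).

(x, y, θ) = (8.5, 5.5, 30°)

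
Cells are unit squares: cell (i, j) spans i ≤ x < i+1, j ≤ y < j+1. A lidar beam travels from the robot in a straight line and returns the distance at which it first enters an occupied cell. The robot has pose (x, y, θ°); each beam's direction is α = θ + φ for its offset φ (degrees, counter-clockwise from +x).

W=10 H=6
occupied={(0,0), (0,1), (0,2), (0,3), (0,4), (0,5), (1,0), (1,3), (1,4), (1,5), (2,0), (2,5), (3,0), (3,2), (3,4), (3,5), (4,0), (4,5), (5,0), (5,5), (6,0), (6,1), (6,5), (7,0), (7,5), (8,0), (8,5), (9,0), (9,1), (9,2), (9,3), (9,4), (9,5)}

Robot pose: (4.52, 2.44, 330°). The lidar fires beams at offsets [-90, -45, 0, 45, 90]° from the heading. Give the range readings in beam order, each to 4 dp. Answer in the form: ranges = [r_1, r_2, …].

beam 1: φ=-90°, α=240°
  cosα=-0.5000 sinα=-0.8660 | (4,2) | tMaxX 1.0400 tMaxY 0.5081 | tΔX 2.0000 tΔY 1.1547
    t=0.5081 [y] (4,1)
    t=1.0400 [x] (3,1)
    t=1.6628 [y] (3,0) — stop
  → r_1 = 1.6628
beam 2: φ=-45°, α=285°
  cosα=0.2588 sinα=-0.9659 | (4,2) | tMaxX 1.8546 tMaxY 0.4555 | tΔX 3.8637 tΔY 1.0353
    t=0.4555 [y] (4,1)
    t=1.4908 [y] (4,0) — stop
  → r_2 = 1.4908
beam 3: φ=0°, α=330°
  cosα=0.8660 sinα=-0.5000 | (4,2) | tMaxX 0.5543 tMaxY 0.8800 | tΔX 1.1547 tΔY 2.0000
    t=0.5543 [x] (5,2)
    t=0.8800 [y] (5,1)
    t=1.7090 [x] (6,1) — stop
  → r_3 = 1.7090
beam 4: φ=45°, α=15°
  cosα=0.9659 sinα=0.2588 | (4,2) | tMaxX 0.4969 tMaxY 2.1637 | tΔX 1.0353 tΔY 3.8637
    t=0.4969 [x] (5,2)
    t=1.5322 [x] (6,2)
    t=2.1637 [y] (6,3)
    t=2.5675 [x] (7,3)
    t=3.6028 [x] (8,3)
    t=4.6380 [x] (9,3) — stop
  → r_4 = 4.6380
beam 5: φ=90°, α=60°
  cosα=0.5000 sinα=0.8660 | (4,2) | tMaxX 0.9600 tMaxY 0.6466 | tΔX 2.0000 tΔY 1.1547
    t=0.6466 [y] (4,3)
    t=0.9600 [x] (5,3)
    t=1.8013 [y] (5,4)
    t=2.9560 [y] (5,5) — stop
  → r_5 = 2.9560

ranges = [1.6628, 1.4908, 1.7090, 4.6380, 2.9560]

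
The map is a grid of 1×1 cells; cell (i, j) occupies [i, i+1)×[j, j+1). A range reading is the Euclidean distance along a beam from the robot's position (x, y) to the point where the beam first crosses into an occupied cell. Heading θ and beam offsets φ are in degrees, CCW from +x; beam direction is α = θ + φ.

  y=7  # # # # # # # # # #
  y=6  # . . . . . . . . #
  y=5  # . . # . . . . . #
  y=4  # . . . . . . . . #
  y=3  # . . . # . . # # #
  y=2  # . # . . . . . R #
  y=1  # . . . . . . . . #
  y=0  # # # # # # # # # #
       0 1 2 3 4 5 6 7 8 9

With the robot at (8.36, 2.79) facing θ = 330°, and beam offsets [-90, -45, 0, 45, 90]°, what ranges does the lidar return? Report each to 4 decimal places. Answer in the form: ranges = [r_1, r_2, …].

beam 1: φ=-90°, α=240°
  dir = (cos 240°, sin 240°) = (-0.5000, -0.8660); from cell (8,2)
  next x-line at t=0.7200, next y-line at t=0.9122; Δt_x=2.0000, Δt_y=1.1547
    x: enter (7,2) at t=0.7200
    y: enter (7,1) at t=0.9122
    y: enter (7,0) at t=2.0669 ← occupied
  → r_1 = 2.0669
beam 2: φ=-45°, α=285°
  dir = (cos 285°, sin 285°) = (0.2588, -0.9659); from cell (8,2)
  next x-line at t=2.4728, next y-line at t=0.8179; Δt_x=3.8637, Δt_y=1.0353
    y: enter (8,1) at t=0.8179
    y: enter (8,0) at t=1.8531 ← occupied
  → r_2 = 1.8531
beam 3: φ=0°, α=330°
  dir = (cos 330°, sin 330°) = (0.8660, -0.5000); from cell (8,2)
  next x-line at t=0.7390, next y-line at t=1.5800; Δt_x=1.1547, Δt_y=2.0000
    x: enter (9,2) at t=0.7390 ← occupied
  → r_3 = 0.7390
beam 4: φ=45°, α=15°
  dir = (cos 15°, sin 15°) = (0.9659, 0.2588); from cell (8,2)
  next x-line at t=0.6626, next y-line at t=0.8114; Δt_x=1.0353, Δt_y=3.8637
    x: enter (9,2) at t=0.6626 ← occupied
  → r_4 = 0.6626
beam 5: φ=90°, α=60°
  dir = (cos 60°, sin 60°) = (0.5000, 0.8660); from cell (8,2)
  next x-line at t=1.2800, next y-line at t=0.2425; Δt_x=2.0000, Δt_y=1.1547
    y: enter (8,3) at t=0.2425 ← occupied
  → r_5 = 0.2425

ranges = [2.0669, 1.8531, 0.7390, 0.6626, 0.2425]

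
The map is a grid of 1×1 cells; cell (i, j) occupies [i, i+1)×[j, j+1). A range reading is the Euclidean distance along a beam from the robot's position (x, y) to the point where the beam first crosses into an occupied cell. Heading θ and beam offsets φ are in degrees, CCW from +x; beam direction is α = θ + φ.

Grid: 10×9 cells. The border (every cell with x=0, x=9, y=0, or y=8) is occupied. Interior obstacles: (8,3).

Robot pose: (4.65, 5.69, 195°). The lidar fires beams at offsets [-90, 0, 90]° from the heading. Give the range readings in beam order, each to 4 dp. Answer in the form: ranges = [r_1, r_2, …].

ranges = [2.3915, 3.7788, 4.8554]

beam 1: φ=-90°, α=105°
  dir = (cos 105°, sin 105°) = (-0.2588, 0.9659); from cell (4,5)
  next x-line at t=2.5114, next y-line at t=0.3209; Δt_x=3.8637, Δt_y=1.0353
    y: enter (4,6) at t=0.3209
    y: enter (4,7) at t=1.3562
    y: enter (4,8) at t=2.3915 ← occupied
  → r_1 = 2.3915
beam 2: φ=0°, α=195°
  dir = (cos 195°, sin 195°) = (-0.9659, -0.2588); from cell (4,5)
  next x-line at t=0.6729, next y-line at t=2.6660; Δt_x=1.0353, Δt_y=3.8637
    x: enter (3,5) at t=0.6729
    x: enter (2,5) at t=1.7082
    y: enter (2,4) at t=2.6660
    x: enter (1,4) at t=2.7435
    x: enter (0,4) at t=3.7788 ← occupied
  → r_2 = 3.7788
beam 3: φ=90°, α=285°
  dir = (cos 285°, sin 285°) = (0.2588, -0.9659); from cell (4,5)
  next x-line at t=1.3523, next y-line at t=0.7143; Δt_x=3.8637, Δt_y=1.0353
    y: enter (4,4) at t=0.7143
    x: enter (5,4) at t=1.3523
    y: enter (5,3) at t=1.7496
    y: enter (5,2) at t=2.7849
    y: enter (5,1) at t=3.8202
    y: enter (5,0) at t=4.8554 ← occupied
  → r_3 = 4.8554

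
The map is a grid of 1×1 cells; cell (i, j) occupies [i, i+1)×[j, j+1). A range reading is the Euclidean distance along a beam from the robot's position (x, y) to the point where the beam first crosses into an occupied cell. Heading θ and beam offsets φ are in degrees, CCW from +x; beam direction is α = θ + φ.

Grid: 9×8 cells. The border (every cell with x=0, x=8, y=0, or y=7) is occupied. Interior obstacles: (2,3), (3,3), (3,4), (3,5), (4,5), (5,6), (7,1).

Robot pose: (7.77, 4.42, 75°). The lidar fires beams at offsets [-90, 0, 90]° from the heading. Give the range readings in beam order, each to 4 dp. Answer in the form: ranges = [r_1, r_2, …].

ranges = [0.2381, 0.8887, 2.8677]

beam 1: φ=-90°, α=345°
  dir = (cos 345°, sin 345°) = (0.9659, -0.2588); from cell (7,4)
  next x-line at t=0.2381, next y-line at t=1.6228; Δt_x=1.0353, Δt_y=3.8637
    x: enter (8,4) at t=0.2381 ← occupied
  → r_1 = 0.2381
beam 2: φ=0°, α=75°
  dir = (cos 75°, sin 75°) = (0.2588, 0.9659); from cell (7,4)
  next x-line at t=0.8887, next y-line at t=0.6005; Δt_x=3.8637, Δt_y=1.0353
    y: enter (7,5) at t=0.6005
    x: enter (8,5) at t=0.8887 ← occupied
  → r_2 = 0.8887
beam 3: φ=90°, α=165°
  dir = (cos 165°, sin 165°) = (-0.9659, 0.2588); from cell (7,4)
  next x-line at t=0.7972, next y-line at t=2.2409; Δt_x=1.0353, Δt_y=3.8637
    x: enter (6,4) at t=0.7972
    x: enter (5,4) at t=1.8324
    y: enter (5,5) at t=2.2409
    x: enter (4,5) at t=2.8677 ← occupied
  → r_3 = 2.8677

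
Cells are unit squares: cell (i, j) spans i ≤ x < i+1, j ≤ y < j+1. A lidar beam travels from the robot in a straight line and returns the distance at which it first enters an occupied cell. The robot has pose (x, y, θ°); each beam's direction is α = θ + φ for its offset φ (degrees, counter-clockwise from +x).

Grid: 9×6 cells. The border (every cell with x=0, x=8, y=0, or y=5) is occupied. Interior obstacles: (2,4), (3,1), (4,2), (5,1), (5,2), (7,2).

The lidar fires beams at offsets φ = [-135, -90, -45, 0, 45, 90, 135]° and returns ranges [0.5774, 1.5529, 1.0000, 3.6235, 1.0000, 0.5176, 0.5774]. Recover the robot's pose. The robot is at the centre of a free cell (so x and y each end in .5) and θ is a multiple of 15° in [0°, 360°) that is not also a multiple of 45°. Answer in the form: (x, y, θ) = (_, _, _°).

The pose lattice has 22·16 = 352 candidates. Test each by forward raycasting.
  (7.5, 3.5, 30°): beam 1 = 0.5176 ≠ 0.5774 ✗
  (7.5, 4.5, 105°): beam 2 = 0.5176 ≠ 1.5529 ✗
  (7.5, 4.5, 165°): beam 2 = 0.5176 ≠ 1.5529 ✗
  …
  (6.5, 1.5, 75°): r_1=0.5774, r_2=1.5529, r_3=1.0000, r_4=3.6235, r_5=1.0000, r_6=0.5176, r_7=0.5774 — all match ✓
Only this pose fits every beam.

(x, y, θ) = (6.5, 1.5, 75°)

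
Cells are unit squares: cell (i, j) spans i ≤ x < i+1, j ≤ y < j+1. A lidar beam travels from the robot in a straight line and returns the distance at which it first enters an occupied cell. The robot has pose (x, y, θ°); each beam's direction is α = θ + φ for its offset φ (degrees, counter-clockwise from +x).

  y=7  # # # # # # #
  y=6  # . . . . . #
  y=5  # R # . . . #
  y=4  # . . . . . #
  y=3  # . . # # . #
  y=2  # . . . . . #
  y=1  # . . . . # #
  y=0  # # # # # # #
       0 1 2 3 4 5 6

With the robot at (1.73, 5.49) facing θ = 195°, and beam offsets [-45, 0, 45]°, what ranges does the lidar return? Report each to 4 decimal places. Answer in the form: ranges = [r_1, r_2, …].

beam 1: φ=-45°, α=150°
  d=(-0.8660,0.5000)  start (1,5)  tX=0.8429 tY=1.0200  stride 1/|dx|=1.1547 1/|dy|=2.0000
    cross x-line → (0,5), t=0.8429 (wall)
  → r_1 = 0.8429
beam 2: φ=0°, α=195°
  d=(-0.9659,-0.2588)  start (1,5)  tX=0.7558 tY=1.8932  stride 1/|dx|=1.0353 1/|dy|=3.8637
    cross x-line → (0,5), t=0.7558 (wall)
  → r_2 = 0.7558
beam 3: φ=45°, α=240°
  d=(-0.5000,-0.8660)  start (1,5)  tX=1.4600 tY=0.5658  stride 1/|dx|=2.0000 1/|dy|=1.1547
    cross y-line → (1,4), t=0.5658
    cross x-line → (0,4), t=1.4600 (wall)
  → r_3 = 1.4600

ranges = [0.8429, 0.7558, 1.4600]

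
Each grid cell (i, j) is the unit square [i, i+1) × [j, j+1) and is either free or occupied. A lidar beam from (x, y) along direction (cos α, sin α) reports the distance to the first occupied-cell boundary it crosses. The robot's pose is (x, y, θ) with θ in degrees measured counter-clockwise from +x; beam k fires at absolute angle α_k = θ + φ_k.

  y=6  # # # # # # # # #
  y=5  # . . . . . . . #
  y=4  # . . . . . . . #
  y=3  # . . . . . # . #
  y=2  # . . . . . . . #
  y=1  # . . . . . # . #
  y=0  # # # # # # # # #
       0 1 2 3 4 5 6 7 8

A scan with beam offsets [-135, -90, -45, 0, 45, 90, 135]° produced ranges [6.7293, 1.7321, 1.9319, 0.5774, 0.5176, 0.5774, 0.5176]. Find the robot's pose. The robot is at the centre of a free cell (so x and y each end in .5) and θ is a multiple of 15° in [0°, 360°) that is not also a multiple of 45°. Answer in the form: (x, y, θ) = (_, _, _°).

The pose lattice has 33·16 = 528 candidates. Test each by forward raycasting.
  (6.5, 4.5, 255°): beam 1 = 1.7321 ≠ 6.7293 ✗
  (6.5, 4.5, 285°): beam 1 = 3.0000 ≠ 6.7293 ✗
  (1.5, 5.5, 30°): beam 1 = 1.9319 ≠ 6.7293 ✗
  (7.5, 2.5, 75°): beam 1 = 1.0000 ≠ 6.7293 ✗
  …
  (7.5, 5.5, 330°): r_1=6.7293, r_2=1.7321, r_3=1.9319, r_4=0.5774, r_5=0.5176, r_6=0.5774, r_7=0.5176 — all match ✓
Unique over the lattice → pose = (7.5, 5.5, 330°).

(x, y, θ) = (7.5, 5.5, 330°)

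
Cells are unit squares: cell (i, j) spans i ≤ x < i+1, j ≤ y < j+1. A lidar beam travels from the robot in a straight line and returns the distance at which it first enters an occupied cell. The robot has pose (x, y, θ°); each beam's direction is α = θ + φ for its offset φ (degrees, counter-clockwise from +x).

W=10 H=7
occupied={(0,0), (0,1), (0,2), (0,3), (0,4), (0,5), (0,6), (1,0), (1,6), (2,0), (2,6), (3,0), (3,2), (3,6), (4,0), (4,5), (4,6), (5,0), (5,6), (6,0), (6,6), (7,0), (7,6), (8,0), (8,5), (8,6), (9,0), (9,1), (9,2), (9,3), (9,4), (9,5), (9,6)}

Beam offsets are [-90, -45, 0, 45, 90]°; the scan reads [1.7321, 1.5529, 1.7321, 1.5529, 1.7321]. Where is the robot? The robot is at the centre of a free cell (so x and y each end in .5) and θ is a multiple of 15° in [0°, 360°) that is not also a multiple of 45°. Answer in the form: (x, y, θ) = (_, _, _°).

(x, y, θ) = (2.5, 4.5, 120°)

Enumerate (i+0.5, j+0.5, θ) over the 37 free cells and 16 admissible headings. For each, cast all 5 beams and compare to the given ranges.
  (8.5, 1.5, 300°): beam 1 = 1.0000 ≠ 1.7321 ✗
  (7.5, 4.5, 255°): beam 1 = 2.5882 ≠ 1.7321 ✗
  (4.5, 3.5, 30°): beam 1 = 2.8868 ≠ 1.7321 ✗
  …
  (2.5, 4.5, 120°): r_1=1.7321, r_2=1.5529, r_3=1.7321, r_4=1.5529, r_5=1.7321 — all match ✓
Unique over the lattice → pose = (2.5, 4.5, 120°).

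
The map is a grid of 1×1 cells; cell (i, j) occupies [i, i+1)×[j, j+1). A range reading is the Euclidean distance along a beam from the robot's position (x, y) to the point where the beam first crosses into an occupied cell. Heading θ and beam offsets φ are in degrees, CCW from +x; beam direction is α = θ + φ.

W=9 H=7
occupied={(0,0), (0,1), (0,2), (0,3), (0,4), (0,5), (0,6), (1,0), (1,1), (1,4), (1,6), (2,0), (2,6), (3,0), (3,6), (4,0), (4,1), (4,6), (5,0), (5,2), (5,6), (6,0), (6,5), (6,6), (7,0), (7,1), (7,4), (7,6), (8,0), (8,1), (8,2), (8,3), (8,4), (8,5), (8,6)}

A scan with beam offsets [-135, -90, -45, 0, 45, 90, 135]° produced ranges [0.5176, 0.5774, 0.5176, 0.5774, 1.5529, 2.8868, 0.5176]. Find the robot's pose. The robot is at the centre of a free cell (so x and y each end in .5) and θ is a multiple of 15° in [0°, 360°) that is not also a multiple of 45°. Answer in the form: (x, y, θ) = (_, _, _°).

(x, y, θ) = (5.5, 1.5, 300°)

The pose lattice has 28·16 = 448 candidates. Test each by forward raycasting.
  (5.5, 4.5, 120°): beam 1 = 1.5529 ≠ 0.5176 ✗
  (4.5, 2.5, 255°): beam 1 = 4.0415 ≠ 0.5176 ✗
  (7.5, 5.5, 60°): beam 5 = 0.5176 ≠ 1.5529 ✗
  (2.5, 5.5, 255°): beam 1 = 0.5774 ≠ 0.5176 ✗
  …
  (5.5, 1.5, 300°): r_1=0.5176, r_2=0.5774, r_3=0.5176, r_4=0.5774, r_5=1.5529, r_6=2.8868, r_7=0.5176 — all match ✓
No second candidate reproduces the full scan.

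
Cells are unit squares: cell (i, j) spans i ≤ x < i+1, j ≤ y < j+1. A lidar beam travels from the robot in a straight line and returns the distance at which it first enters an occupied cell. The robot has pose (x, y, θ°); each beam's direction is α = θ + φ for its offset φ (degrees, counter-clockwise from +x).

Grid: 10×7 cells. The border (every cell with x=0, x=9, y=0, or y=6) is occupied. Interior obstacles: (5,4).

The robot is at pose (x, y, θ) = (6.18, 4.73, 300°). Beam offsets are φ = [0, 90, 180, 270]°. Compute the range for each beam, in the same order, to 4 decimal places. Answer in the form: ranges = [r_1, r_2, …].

beam 1: φ=0°, α=300°
  dir = (cos 300°, sin 300°) = (0.5000, -0.8660); from cell (6,4)
  next x-line at t=1.6400, next y-line at t=0.8429; Δt_x=2.0000, Δt_y=1.1547
    y: enter (6,3) at t=0.8429
    x: enter (7,3) at t=1.6400
    y: enter (7,2) at t=1.9976
    y: enter (7,1) at t=3.1523
    x: enter (8,1) at t=3.6400
    y: enter (8,0) at t=4.3070 ← occupied
  → r_1 = 4.3070
beam 2: φ=90°, α=30°
  dir = (cos 30°, sin 30°) = (0.8660, 0.5000); from cell (6,4)
  next x-line at t=0.9469, next y-line at t=0.5400; Δt_x=1.1547, Δt_y=2.0000
    y: enter (6,5) at t=0.5400
    x: enter (7,5) at t=0.9469
    x: enter (8,5) at t=2.1016
    y: enter (8,6) at t=2.5400 ← occupied
  → r_2 = 2.5400
beam 3: φ=180°, α=120°
  dir = (cos 120°, sin 120°) = (-0.5000, 0.8660); from cell (6,4)
  next x-line at t=0.3600, next y-line at t=0.3118; Δt_x=2.0000, Δt_y=1.1547
    y: enter (6,5) at t=0.3118
    x: enter (5,5) at t=0.3600
    y: enter (5,6) at t=1.4665 ← occupied
  → r_3 = 1.4665
beam 4: φ=270°, α=210°
  dir = (cos 210°, sin 210°) = (-0.8660, -0.5000); from cell (6,4)
  next x-line at t=0.2078, next y-line at t=1.4600; Δt_x=1.1547, Δt_y=2.0000
    x: enter (5,4) at t=0.2078 ← occupied
  → r_4 = 0.2078

ranges = [4.3070, 2.5400, 1.4665, 0.2078]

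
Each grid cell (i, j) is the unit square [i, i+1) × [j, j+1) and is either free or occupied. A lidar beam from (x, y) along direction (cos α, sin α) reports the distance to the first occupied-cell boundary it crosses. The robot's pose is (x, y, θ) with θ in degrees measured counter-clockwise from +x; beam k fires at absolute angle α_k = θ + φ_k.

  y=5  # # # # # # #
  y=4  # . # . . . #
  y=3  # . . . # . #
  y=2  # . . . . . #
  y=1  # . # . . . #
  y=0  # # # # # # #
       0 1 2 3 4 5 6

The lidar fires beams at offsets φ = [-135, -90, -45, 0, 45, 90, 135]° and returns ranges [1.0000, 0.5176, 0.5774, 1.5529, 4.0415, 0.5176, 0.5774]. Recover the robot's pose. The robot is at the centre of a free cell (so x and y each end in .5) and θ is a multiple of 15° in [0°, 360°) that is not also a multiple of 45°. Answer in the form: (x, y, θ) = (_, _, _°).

The pose lattice has 17·16 = 272 candidates. Test each by forward raycasting.
  (4.5, 2.5, 60°): beam 1 = 1.5529 ≠ 1.0000 ✗
  (1.5, 4.5, 240°): beam 1 = 0.5176 ≠ 1.0000 ✗
  (5.5, 2.5, 75°): beam 4 = 1.9319 ≠ 1.5529 ✗
  (1.5, 3.5, 330°): beam 1 = 0.5176 ≠ 1.0000 ✗
  …
  (4.5, 4.5, 165°): r_1=1.0000, r_2=0.5176, r_3=0.5774, r_4=1.5529, r_5=4.0415, r_6=0.5176, r_7=0.5774 — all match ✓
Only this pose fits every beam.

(x, y, θ) = (4.5, 4.5, 165°)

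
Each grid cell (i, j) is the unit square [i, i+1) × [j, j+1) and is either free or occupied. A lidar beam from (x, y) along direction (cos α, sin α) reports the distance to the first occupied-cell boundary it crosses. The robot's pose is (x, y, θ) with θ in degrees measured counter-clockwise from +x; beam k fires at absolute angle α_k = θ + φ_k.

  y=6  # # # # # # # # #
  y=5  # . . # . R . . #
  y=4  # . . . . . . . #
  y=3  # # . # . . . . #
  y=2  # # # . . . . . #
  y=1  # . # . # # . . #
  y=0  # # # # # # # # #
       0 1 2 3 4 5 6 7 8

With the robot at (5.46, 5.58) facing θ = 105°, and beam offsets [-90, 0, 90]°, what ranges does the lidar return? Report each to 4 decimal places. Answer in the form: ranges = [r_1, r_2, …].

beam 1: φ=-90°, α=15°
  cosα=0.9659 sinα=0.2588 | (5,5) | tMaxX 0.5590 tMaxY 1.6228 | tΔX 1.0353 tΔY 3.8637
    t=0.5590 [x] (6,5)
    t=1.5943 [x] (7,5)
    t=1.6228 [y] (7,6) — stop
  → r_1 = 1.6228
beam 2: φ=0°, α=105°
  cosα=-0.2588 sinα=0.9659 | (5,5) | tMaxX 1.7773 tMaxY 0.4348 | tΔX 3.8637 tΔY 1.0353
    t=0.4348 [y] (5,6) — stop
  → r_2 = 0.4348
beam 3: φ=90°, α=195°
  cosα=-0.9659 sinα=-0.2588 | (5,5) | tMaxX 0.4762 tMaxY 2.2409 | tΔX 1.0353 tΔY 3.8637
    t=0.4762 [x] (4,5)
    t=1.5115 [x] (3,5) — stop
  → r_3 = 1.5115

ranges = [1.6228, 0.4348, 1.5115]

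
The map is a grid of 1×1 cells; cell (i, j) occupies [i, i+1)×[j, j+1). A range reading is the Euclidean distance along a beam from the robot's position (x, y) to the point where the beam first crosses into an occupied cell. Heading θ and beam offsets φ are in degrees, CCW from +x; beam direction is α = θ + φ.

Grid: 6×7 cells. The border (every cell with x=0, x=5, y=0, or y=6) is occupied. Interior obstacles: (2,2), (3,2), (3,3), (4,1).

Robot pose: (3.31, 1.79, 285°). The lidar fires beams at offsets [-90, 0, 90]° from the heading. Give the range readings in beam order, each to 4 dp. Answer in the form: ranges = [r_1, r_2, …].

beam 1: φ=-90°, α=195°
  d=(-0.9659,-0.2588)  start (3,1)  tX=0.3209 tY=3.0523  stride 1/|dx|=1.0353 1/|dy|=3.8637
    cross x-line → (2,1), t=0.3209
    cross x-line → (1,1), t=1.3562
    cross x-line → (0,1), t=2.3915 (wall)
  → r_1 = 2.3915
beam 2: φ=0°, α=285°
  d=(0.2588,-0.9659)  start (3,1)  tX=2.6660 tY=0.8179  stride 1/|dx|=3.8637 1/|dy|=1.0353
    cross y-line → (3,0), t=0.8179 (wall)
  → r_2 = 0.8179
beam 3: φ=90°, α=15°
  d=(0.9659,0.2588)  start (3,1)  tX=0.7143 tY=0.8114  stride 1/|dx|=1.0353 1/|dy|=3.8637
    cross x-line → (4,1), t=0.7143 (wall)
  → r_3 = 0.7143

ranges = [2.3915, 0.8179, 0.7143]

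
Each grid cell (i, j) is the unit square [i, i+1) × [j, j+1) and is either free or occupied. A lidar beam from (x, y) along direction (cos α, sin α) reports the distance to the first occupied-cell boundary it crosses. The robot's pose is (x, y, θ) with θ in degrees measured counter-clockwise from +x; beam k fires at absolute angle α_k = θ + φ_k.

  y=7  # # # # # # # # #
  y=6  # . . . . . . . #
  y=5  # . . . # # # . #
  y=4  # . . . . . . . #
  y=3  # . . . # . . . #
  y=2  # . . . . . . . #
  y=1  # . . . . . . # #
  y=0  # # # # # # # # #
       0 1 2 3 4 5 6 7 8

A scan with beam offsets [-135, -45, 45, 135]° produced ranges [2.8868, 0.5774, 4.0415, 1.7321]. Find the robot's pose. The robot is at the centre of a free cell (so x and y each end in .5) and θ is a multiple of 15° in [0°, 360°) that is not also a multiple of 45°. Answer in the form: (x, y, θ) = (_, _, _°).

The pose lattice has 37·16 = 592 candidates. Test each by forward raycasting.
  (2.5, 5.5, 165°): beam 1 = 3.0000 ≠ 2.8868 ✗
  (1.5, 6.5, 60°): beam 1 = 5.6940 ≠ 2.8868 ✗
  (6.5, 3.5, 240°): beam 1 = 1.5529 ≠ 2.8868 ✗
  …
  (4.5, 2.5, 105°): r_1=2.8868, r_2=0.5774, r_3=4.0415, r_4=1.7321 — all match ✓
No second candidate reproduces the full scan.

(x, y, θ) = (4.5, 2.5, 105°)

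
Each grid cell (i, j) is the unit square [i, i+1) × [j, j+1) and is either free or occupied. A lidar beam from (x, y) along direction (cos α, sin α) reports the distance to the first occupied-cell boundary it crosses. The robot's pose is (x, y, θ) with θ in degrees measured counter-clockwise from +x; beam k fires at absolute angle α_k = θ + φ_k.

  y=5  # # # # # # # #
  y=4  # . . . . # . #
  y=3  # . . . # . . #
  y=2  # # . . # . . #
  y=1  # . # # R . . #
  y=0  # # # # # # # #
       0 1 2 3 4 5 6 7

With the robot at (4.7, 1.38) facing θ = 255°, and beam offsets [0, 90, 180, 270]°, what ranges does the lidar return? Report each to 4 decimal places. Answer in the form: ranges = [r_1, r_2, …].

beam 1: φ=0°, α=255°
  d=(-0.2588,-0.9659)  start (4,1)  tX=2.7046 tY=0.3934  stride 1/|dx|=3.8637 1/|dy|=1.0353
    cross y-line → (4,0), t=0.3934 (wall)
  → r_1 = 0.3934
beam 2: φ=90°, α=345°
  d=(0.9659,-0.2588)  start (4,1)  tX=0.3106 tY=1.4682  stride 1/|dx|=1.0353 1/|dy|=3.8637
    cross x-line → (5,1), t=0.3106
    cross x-line → (6,1), t=1.3459
    cross y-line → (6,0), t=1.4682 (wall)
  → r_2 = 1.4682
beam 3: φ=180°, α=75°
  d=(0.2588,0.9659)  start (4,1)  tX=1.1591 tY=0.6419  stride 1/|dx|=3.8637 1/|dy|=1.0353
    cross y-line → (4,2), t=0.6419 (wall)
  → r_3 = 0.6419
beam 4: φ=270°, α=165°
  d=(-0.9659,0.2588)  start (4,1)  tX=0.7247 tY=2.3955  stride 1/|dx|=1.0353 1/|dy|=3.8637
    cross x-line → (3,1), t=0.7247 (wall)
  → r_4 = 0.7247

ranges = [0.3934, 1.4682, 0.6419, 0.7247]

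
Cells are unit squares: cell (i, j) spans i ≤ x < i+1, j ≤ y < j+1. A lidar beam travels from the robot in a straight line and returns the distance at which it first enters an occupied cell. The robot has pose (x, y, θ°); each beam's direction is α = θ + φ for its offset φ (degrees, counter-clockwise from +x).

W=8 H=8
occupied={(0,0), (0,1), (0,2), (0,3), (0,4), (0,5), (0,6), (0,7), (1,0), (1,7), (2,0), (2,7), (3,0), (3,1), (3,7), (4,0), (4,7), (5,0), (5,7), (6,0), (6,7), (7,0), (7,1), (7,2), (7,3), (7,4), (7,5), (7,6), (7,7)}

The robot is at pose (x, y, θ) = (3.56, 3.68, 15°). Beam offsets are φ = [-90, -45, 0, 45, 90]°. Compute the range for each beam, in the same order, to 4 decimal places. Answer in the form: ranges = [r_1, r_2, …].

beam 1: φ=-90°, α=285°
  d=(0.2588,-0.9659)  start (3,3)  tX=1.7000 tY=0.7040  stride 1/|dx|=3.8637 1/|dy|=1.0353
    cross y-line → (3,2), t=0.7040
    cross x-line → (4,2), t=1.7000
    cross y-line → (4,1), t=1.7393
    cross y-line → (4,0), t=2.7745 (wall)
  → r_1 = 2.7745
beam 2: φ=-45°, α=330°
  d=(0.8660,-0.5000)  start (3,3)  tX=0.5081 tY=1.3600  stride 1/|dx|=1.1547 1/|dy|=2.0000
    cross x-line → (4,3), t=0.5081
    cross y-line → (4,2), t=1.3600
    cross x-line → (5,2), t=1.6628
    cross x-line → (6,2), t=2.8175
    cross y-line → (6,1), t=3.3600
    cross x-line → (7,1), t=3.9722 (wall)
  → r_2 = 3.9722
beam 3: φ=0°, α=15°
  d=(0.9659,0.2588)  start (3,3)  tX=0.4555 tY=1.2364  stride 1/|dx|=1.0353 1/|dy|=3.8637
    cross x-line → (4,3), t=0.4555
    cross y-line → (4,4), t=1.2364
    cross x-line → (5,4), t=1.4908
    cross x-line → (6,4), t=2.5261
    cross x-line → (7,4), t=3.5614 (wall)
  → r_3 = 3.5614
beam 4: φ=45°, α=60°
  d=(0.5000,0.8660)  start (3,3)  tX=0.8800 tY=0.3695  stride 1/|dx|=2.0000 1/|dy|=1.1547
    cross y-line → (3,4), t=0.3695
    cross x-line → (4,4), t=0.8800
    cross y-line → (4,5), t=1.5242
    cross y-line → (4,6), t=2.6789
    cross x-line → (5,6), t=2.8800
    cross y-line → (5,7), t=3.8336 (wall)
  → r_4 = 3.8336
beam 5: φ=90°, α=105°
  d=(-0.2588,0.9659)  start (3,3)  tX=2.1637 tY=0.3313  stride 1/|dx|=3.8637 1/|dy|=1.0353
    cross y-line → (3,4), t=0.3313
    cross y-line → (3,5), t=1.3666
    cross x-line → (2,5), t=2.1637
    cross y-line → (2,6), t=2.4018
    cross y-line → (2,7), t=3.4371 (wall)
  → r_5 = 3.4371

ranges = [2.7745, 3.9722, 3.5614, 3.8336, 3.4371]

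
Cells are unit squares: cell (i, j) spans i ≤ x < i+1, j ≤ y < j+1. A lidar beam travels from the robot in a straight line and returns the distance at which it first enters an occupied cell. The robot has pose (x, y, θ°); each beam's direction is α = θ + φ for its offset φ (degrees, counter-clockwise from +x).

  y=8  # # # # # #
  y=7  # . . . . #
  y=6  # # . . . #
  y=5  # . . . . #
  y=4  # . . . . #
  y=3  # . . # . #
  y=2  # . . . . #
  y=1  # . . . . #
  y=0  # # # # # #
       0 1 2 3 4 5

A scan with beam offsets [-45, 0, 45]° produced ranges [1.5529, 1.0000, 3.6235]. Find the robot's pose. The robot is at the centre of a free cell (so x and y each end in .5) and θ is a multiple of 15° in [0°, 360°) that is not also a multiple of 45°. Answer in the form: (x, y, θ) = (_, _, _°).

The pose lattice has 26·16 = 416 candidates. Test each by forward raycasting.
  (4.5, 4.5, 75°): beam 1 = 0.5774 ≠ 1.5529 ✗
  (2.5, 4.5, 150°): beam 1 = 1.9319 ≠ 1.5529 ✗
  (3.5, 7.5, 120°): beam 1 = 0.5176 ≠ 1.5529 ✗
  (4.5, 2.5, 120°): beam 1 = 1.9319 ≠ 1.5529 ✗
  …
  (2.5, 7.5, 240°): r_1=1.5529, r_2=1.0000, r_3=3.6235 — all match ✓
Only this pose fits every beam.

(x, y, θ) = (2.5, 7.5, 240°)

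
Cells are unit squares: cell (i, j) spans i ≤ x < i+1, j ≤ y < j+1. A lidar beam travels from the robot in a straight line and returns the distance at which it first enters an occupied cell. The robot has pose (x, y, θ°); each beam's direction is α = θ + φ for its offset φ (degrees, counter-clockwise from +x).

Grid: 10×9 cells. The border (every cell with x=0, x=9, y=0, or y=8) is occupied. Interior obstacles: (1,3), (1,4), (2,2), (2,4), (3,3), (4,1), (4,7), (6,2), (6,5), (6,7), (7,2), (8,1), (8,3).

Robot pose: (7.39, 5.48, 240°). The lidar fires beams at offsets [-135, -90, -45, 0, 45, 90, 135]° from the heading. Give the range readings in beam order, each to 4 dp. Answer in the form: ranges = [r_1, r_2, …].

ranges = [1.5736, 0.4503, 0.4038, 4.7800, 2.3569, 1.8591, 1.6668]

beam 1: φ=-135°, α=105°
  dir = (cos 105°, sin 105°) = (-0.2588, 0.9659); from cell (7,5)
  next x-line at t=1.5068, next y-line at t=0.5383; Δt_x=3.8637, Δt_y=1.0353
    y: enter (7,6) at t=0.5383
    x: enter (6,6) at t=1.5068
    y: enter (6,7) at t=1.5736 ← occupied
  → r_1 = 1.5736
beam 2: φ=-90°, α=150°
  dir = (cos 150°, sin 150°) = (-0.8660, 0.5000); from cell (7,5)
  next x-line at t=0.4503, next y-line at t=1.0400; Δt_x=1.1547, Δt_y=2.0000
    x: enter (6,5) at t=0.4503 ← occupied
  → r_2 = 0.4503
beam 3: φ=-45°, α=195°
  dir = (cos 195°, sin 195°) = (-0.9659, -0.2588); from cell (7,5)
  next x-line at t=0.4038, next y-line at t=1.8546; Δt_x=1.0353, Δt_y=3.8637
    x: enter (6,5) at t=0.4038 ← occupied
  → r_3 = 0.4038
beam 4: φ=0°, α=240°
  dir = (cos 240°, sin 240°) = (-0.5000, -0.8660); from cell (7,5)
  next x-line at t=0.7800, next y-line at t=0.5543; Δt_x=2.0000, Δt_y=1.1547
    y: enter (7,4) at t=0.5543
    x: enter (6,4) at t=0.7800
    y: enter (6,3) at t=1.7090
    x: enter (5,3) at t=2.7800
    y: enter (5,2) at t=2.8637
    y: enter (5,1) at t=4.0184
    x: enter (4,1) at t=4.7800 ← occupied
  → r_4 = 4.7800
beam 5: φ=45°, α=285°
  dir = (cos 285°, sin 285°) = (0.2588, -0.9659); from cell (7,5)
  next x-line at t=2.3569, next y-line at t=0.4969; Δt_x=3.8637, Δt_y=1.0353
    y: enter (7,4) at t=0.4969
    y: enter (7,3) at t=1.5322
    x: enter (8,3) at t=2.3569 ← occupied
  → r_5 = 2.3569
beam 6: φ=90°, α=330°
  dir = (cos 330°, sin 330°) = (0.8660, -0.5000); from cell (7,5)
  next x-line at t=0.7044, next y-line at t=0.9600; Δt_x=1.1547, Δt_y=2.0000
    x: enter (8,5) at t=0.7044
    y: enter (8,4) at t=0.9600
    x: enter (9,4) at t=1.8591 ← occupied
  → r_6 = 1.8591
beam 7: φ=135°, α=15°
  dir = (cos 15°, sin 15°) = (0.9659, 0.2588); from cell (7,5)
  next x-line at t=0.6315, next y-line at t=2.0091; Δt_x=1.0353, Δt_y=3.8637
    x: enter (8,5) at t=0.6315
    x: enter (9,5) at t=1.6668 ← occupied
  → r_7 = 1.6668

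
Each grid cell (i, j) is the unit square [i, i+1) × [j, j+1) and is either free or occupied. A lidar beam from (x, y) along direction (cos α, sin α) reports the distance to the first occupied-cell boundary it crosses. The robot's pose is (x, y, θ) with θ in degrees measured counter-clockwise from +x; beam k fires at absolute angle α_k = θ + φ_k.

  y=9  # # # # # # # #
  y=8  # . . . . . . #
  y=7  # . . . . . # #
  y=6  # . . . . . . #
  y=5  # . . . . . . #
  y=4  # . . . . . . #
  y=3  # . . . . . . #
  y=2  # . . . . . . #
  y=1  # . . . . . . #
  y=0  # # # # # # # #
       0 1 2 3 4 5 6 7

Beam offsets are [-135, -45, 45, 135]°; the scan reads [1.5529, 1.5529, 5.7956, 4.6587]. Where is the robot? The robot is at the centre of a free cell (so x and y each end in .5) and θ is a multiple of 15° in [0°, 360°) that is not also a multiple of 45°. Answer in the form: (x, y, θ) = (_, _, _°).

(x, y, θ) = (2.5, 7.5, 210°)

Candidates: 47 free-cell centres × 16 headings = 752 poses. Raycast each; keep the one whose scan matches to 4 dp.
  (2.5, 5.5, 60°): beam 1 = 4.6587 ≠ 1.5529 ✗
  (1.5, 3.5, 120°): beam 1 = 5.6940 ≠ 1.5529 ✗
  (5.5, 6.5, 240°): beam 1 = 2.5882 ≠ 1.5529 ✗
  …
  (2.5, 7.5, 210°): r_1=1.5529, r_2=1.5529, r_3=5.7956, r_4=4.6587 — all match ✓
Only this pose fits every beam.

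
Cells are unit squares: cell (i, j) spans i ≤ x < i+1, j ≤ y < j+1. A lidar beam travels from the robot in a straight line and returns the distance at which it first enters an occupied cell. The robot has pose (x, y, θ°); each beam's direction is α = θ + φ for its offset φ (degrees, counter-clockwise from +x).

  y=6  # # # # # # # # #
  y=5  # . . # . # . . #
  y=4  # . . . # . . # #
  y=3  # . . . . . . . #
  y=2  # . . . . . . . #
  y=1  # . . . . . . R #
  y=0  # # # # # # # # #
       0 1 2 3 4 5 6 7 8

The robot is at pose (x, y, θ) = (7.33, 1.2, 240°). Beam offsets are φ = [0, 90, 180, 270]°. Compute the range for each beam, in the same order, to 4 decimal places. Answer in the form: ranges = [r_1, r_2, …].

ranges = [0.2309, 0.4000, 1.3400, 7.3093]

beam 1: φ=0°, α=240°
  direction (-0.5000, -0.8660); cell (7,1); t to first gridline: x 0.6600, y 0.2309 (then +2.0000 / +1.1547)
    (7,0) via y @ 0.2309  # hit
  → r_1 = 0.2309
beam 2: φ=90°, α=330°
  direction (0.8660, -0.5000); cell (7,1); t to first gridline: x 0.7736, y 0.4000 (then +1.1547 / +2.0000)
    (7,0) via y @ 0.4000  # hit
  → r_2 = 0.4000
beam 3: φ=180°, α=60°
  direction (0.5000, 0.8660); cell (7,1); t to first gridline: x 1.3400, y 0.9238 (then +2.0000 / +1.1547)
    (7,2) via y @ 0.9238
    (8,2) via x @ 1.3400  # hit
  → r_3 = 1.3400
beam 4: φ=270°, α=150°
  direction (-0.8660, 0.5000); cell (7,1); t to first gridline: x 0.3811, y 1.6000 (then +1.1547 / +2.0000)
    (6,1) via x @ 0.3811
    (5,1) via x @ 1.5358
    (5,2) via y @ 1.6000
    (4,2) via x @ 2.6905
    (4,3) via y @ 3.6000
    (3,3) via x @ 3.8452
    (2,3) via x @ 4.9999
    (2,4) via y @ 5.6000
    (1,4) via x @ 6.1546
    (0,4) via x @ 7.3093  # hit
  → r_4 = 7.3093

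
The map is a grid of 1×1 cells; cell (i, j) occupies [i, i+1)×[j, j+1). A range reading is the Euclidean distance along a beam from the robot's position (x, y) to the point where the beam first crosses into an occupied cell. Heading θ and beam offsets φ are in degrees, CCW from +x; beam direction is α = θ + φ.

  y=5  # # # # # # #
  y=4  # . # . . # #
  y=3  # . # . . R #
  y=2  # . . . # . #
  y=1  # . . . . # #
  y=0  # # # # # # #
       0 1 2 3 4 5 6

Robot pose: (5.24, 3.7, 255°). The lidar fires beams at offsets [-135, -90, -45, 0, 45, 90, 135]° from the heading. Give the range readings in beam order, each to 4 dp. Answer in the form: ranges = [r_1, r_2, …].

beam 1: φ=-135°, α=120°
  dir = (cos 120°, sin 120°) = (-0.5000, 0.8660); from cell (5,3)
  next x-line at t=0.4800, next y-line at t=0.3464; Δt_x=2.0000, Δt_y=1.1547
    y: enter (5,4) at t=0.3464 ← occupied
  → r_1 = 0.3464
beam 2: φ=-90°, α=165°
  dir = (cos 165°, sin 165°) = (-0.9659, 0.2588); from cell (5,3)
  next x-line at t=0.2485, next y-line at t=1.1591; Δt_x=1.0353, Δt_y=3.8637
    x: enter (4,3) at t=0.2485
    y: enter (4,4) at t=1.1591
    x: enter (3,4) at t=1.2837
    x: enter (2,4) at t=2.3190 ← occupied
  → r_2 = 2.3190
beam 3: φ=-45°, α=210°
  dir = (cos 210°, sin 210°) = (-0.8660, -0.5000); from cell (5,3)
  next x-line at t=0.2771, next y-line at t=1.4000; Δt_x=1.1547, Δt_y=2.0000
    x: enter (4,3) at t=0.2771
    y: enter (4,2) at t=1.4000 ← occupied
  → r_3 = 1.4000
beam 4: φ=0°, α=255°
  dir = (cos 255°, sin 255°) = (-0.2588, -0.9659); from cell (5,3)
  next x-line at t=0.9273, next y-line at t=0.7247; Δt_x=3.8637, Δt_y=1.0353
    y: enter (5,2) at t=0.7247
    x: enter (4,2) at t=0.9273 ← occupied
  → r_4 = 0.9273
beam 5: φ=45°, α=300°
  dir = (cos 300°, sin 300°) = (0.5000, -0.8660); from cell (5,3)
  next x-line at t=1.5200, next y-line at t=0.8083; Δt_x=2.0000, Δt_y=1.1547
    y: enter (5,2) at t=0.8083
    x: enter (6,2) at t=1.5200 ← occupied
  → r_5 = 1.5200
beam 6: φ=90°, α=345°
  dir = (cos 345°, sin 345°) = (0.9659, -0.2588); from cell (5,3)
  next x-line at t=0.7868, next y-line at t=2.7046; Δt_x=1.0353, Δt_y=3.8637
    x: enter (6,3) at t=0.7868 ← occupied
  → r_6 = 0.7868
beam 7: φ=135°, α=30°
  dir = (cos 30°, sin 30°) = (0.8660, 0.5000); from cell (5,3)
  next x-line at t=0.8776, next y-line at t=0.6000; Δt_x=1.1547, Δt_y=2.0000
    y: enter (5,4) at t=0.6000 ← occupied
  → r_7 = 0.6000

ranges = [0.3464, 2.3190, 1.4000, 0.9273, 1.5200, 0.7868, 0.6000]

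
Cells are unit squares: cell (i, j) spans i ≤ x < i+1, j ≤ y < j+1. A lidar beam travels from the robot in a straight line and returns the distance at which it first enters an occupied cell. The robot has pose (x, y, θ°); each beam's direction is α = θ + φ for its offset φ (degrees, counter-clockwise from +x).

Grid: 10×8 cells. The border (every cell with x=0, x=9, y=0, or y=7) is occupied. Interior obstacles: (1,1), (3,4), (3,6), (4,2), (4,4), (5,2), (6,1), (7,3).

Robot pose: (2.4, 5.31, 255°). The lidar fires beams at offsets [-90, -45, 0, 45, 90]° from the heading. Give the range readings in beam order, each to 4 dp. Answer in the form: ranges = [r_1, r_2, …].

beam 1: φ=-90°, α=165°
  cosα=-0.9659 sinα=0.2588 | (2,5) | tMaxX 0.4141 tMaxY 2.6660 | tΔX 1.0353 tΔY 3.8637
    t=0.4141 [x] (1,5)
    t=1.4494 [x] (0,5) — stop
  → r_1 = 1.4494
beam 2: φ=-45°, α=210°
  cosα=-0.8660 sinα=-0.5000 | (2,5) | tMaxX 0.4619 tMaxY 0.6200 | tΔX 1.1547 tΔY 2.0000
    t=0.4619 [x] (1,5)
    t=0.6200 [y] (1,4)
    t=1.6166 [x] (0,4) — stop
  → r_2 = 1.6166
beam 3: φ=0°, α=255°
  cosα=-0.2588 sinα=-0.9659 | (2,5) | tMaxX 1.5455 tMaxY 0.3209 | tΔX 3.8637 tΔY 1.0353
    t=0.3209 [y] (2,4)
    t=1.3562 [y] (2,3)
    t=1.5455 [x] (1,3)
    t=2.3915 [y] (1,2)
    t=3.4268 [y] (1,1) — stop
  → r_3 = 3.4268
beam 4: φ=45°, α=300°
  cosα=0.5000 sinα=-0.8660 | (2,5) | tMaxX 1.2000 tMaxY 0.3580 | tΔX 2.0000 tΔY 1.1547
    t=0.3580 [y] (2,4)
    t=1.2000 [x] (3,4) — stop
  → r_4 = 1.2000
beam 5: φ=90°, α=345°
  cosα=0.9659 sinα=-0.2588 | (2,5) | tMaxX 0.6212 tMaxY 1.1977 | tΔX 1.0353 tΔY 3.8637
    t=0.6212 [x] (3,5)
    t=1.1977 [y] (3,4) — stop
  → r_5 = 1.1977

ranges = [1.4494, 1.6166, 3.4268, 1.2000, 1.1977]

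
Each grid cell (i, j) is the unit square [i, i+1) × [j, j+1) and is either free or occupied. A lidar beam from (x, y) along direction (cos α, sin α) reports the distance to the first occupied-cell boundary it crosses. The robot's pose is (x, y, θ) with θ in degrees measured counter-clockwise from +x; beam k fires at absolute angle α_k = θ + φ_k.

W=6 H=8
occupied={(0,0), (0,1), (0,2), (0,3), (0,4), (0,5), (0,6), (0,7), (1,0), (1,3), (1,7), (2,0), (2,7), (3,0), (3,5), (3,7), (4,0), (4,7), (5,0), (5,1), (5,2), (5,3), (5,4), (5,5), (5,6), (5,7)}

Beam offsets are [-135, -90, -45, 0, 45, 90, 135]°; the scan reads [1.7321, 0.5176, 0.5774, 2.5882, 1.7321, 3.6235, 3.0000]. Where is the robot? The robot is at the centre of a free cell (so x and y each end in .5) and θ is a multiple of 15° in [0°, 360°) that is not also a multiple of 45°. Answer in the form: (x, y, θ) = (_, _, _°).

(x, y, θ) = (3.5, 4.5, 165°)

Candidates: 22 free-cell centres × 16 headings = 352 poses. Raycast each; keep the one whose scan matches to 4 dp.
  (4.5, 1.5, 210°): beam 1 = 1.9319 ≠ 1.7321 ✗
  (4.5, 1.5, 60°): beam 1 = 0.5176 ≠ 1.7321 ✗
  (3.5, 3.5, 165°): beam 2 = 1.5529 ≠ 0.5176 ✗
  (4.5, 5.5, 165°): beam 1 = 0.5774 ≠ 1.7321 ✗
  (4.5, 2.5, 285°): beam 1 = 2.8868 ≠ 1.7321 ✗
  …
  (3.5, 4.5, 165°): r_1=1.7321, r_2=0.5176, r_3=0.5774, r_4=2.5882, r_5=1.7321, r_6=3.6235, r_7=3.0000 — all match ✓
Only this pose fits every beam.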